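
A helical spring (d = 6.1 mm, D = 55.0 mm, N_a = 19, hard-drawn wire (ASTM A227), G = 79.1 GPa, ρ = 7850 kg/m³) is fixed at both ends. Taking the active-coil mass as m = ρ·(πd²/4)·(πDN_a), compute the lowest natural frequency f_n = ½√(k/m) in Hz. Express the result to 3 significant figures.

37.9 Hz

k = Gd⁴/(8D³N_a) = (79.1×10³)(6.1⁴)/(8·55.0³·19) = 4.3308 N/mm = 4330.8 N/m
Wire length L = πDN_a = π·55.0·19 = 3283 mm
m = ρ·(πd²/4)·L = 7850 × 29.225×10⁻⁶ m² × 3.283 m = 0.75316 kg
f_n = ½√(k/m) = 0.5·√(4330.8/0.75316) = 0.5·√(5750.1) = 37.915 Hz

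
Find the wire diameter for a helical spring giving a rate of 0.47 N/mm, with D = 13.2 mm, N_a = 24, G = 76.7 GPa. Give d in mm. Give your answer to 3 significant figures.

d = (8D³N_a·k / G)^(1/4) = (8·13.2³·24·0.47 / (76.7×10³))^0.25
  = (2.706)^0.25 = 1.2826 mm

1.28 mm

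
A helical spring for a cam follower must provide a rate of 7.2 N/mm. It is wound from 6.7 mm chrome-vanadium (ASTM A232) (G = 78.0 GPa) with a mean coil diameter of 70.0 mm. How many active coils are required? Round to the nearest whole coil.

N_a = Gd⁴/(8D³k) = (78.0×10³ × 6.7⁴)/(8 × 70.0³ × 7.2)
    = 1.57179e+08 / 1.97568e+07 = 7.956 → 8 coils

8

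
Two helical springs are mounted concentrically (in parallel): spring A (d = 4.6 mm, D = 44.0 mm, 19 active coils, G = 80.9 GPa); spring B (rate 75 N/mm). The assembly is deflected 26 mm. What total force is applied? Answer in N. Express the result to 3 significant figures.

2020 N

k_A = Gd⁴/(8D³N_a) = (80.9×10³)(4.6⁴)/(8·44.0³·19) = 2.7976 N/mm
Parallel: k_eq = 2.7976 + 75 = 77.798 N/mm
F = k_eq·δ = 77.798·26 = 2022.7 N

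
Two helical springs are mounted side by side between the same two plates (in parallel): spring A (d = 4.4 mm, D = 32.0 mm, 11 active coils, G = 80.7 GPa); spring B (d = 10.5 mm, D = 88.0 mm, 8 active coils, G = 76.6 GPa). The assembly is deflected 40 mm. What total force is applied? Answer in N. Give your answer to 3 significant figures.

1270 N

k_A = Gd⁴/(8D³N_a) = (80.7×10³)(4.4⁴)/(8·32.0³·11) = 10.489 N/mm
k_B = Gd⁴/(8D³N_a) = (76.6×10³)(10.5⁴)/(8·88.0³·8) = 21.348 N/mm
Parallel: k_eq = 10.489 + 21.348 = 31.837 N/mm
F = k_eq·δ = 31.837·40 = 1273.5 N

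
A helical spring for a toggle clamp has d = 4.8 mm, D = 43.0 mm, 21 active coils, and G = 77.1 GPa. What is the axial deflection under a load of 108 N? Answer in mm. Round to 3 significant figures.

35.2 mm

k = Gd⁴/(8D³N_a) = (77.1×10³)(4.8⁴)/(8·43.0³·21) = 3.0641 N/mm
δ = F/k = 108 / 3.0641 = 35.247 mm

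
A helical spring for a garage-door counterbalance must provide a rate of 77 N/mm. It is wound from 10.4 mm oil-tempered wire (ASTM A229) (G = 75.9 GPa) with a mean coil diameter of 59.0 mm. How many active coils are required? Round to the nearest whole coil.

N_a = Gd⁴/(8D³k) = (75.9×10³ × 10.4⁴)/(8 × 59.0³ × 77)
    = 8.87923e+08 / 1.26513e+08 = 7.018 → 7 coils

7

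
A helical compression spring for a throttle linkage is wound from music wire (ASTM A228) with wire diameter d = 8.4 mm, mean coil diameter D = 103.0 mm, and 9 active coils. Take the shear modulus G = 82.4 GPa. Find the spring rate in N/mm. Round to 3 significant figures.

k = Gd⁴/(8D³N_a) = (82.4×10³ × 8.4⁴) / (8 × 103.0³ × 9)
  = 4.10246e+08 / 7.86763e+07 = 5.2144 N/mm

5.21 N/mm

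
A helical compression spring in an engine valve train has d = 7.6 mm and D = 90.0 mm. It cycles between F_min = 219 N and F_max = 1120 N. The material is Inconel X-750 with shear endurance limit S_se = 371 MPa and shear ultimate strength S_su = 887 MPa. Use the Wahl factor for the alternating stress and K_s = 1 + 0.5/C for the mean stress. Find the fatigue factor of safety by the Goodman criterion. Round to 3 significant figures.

C = D/d = 90.0/7.6 = 11.8421; K_W = (4C−1)/(4C−4)+0.615/C = 1.1211; K_s = 1+0.5/C = 1.0422
F_a = (F_max−F_min)/2 = 450.5 N; F_m = (F_max+F_min)/2 = 669.5 N
τ_a = K_W·8F_aD/(πd³) = 1.1211 × 235.2 = 263.68 MPa
τ_m = K_s·8F_mD/(πd³) = 1.0422 × 349.54 = 364.29 MPa
Goodman: 1/n_f = τ_a/S_se + τ_m/S_su = 263.68/371 + 364.29/887 = 0.71074 + 0.41070 = 1.1214
n_f = 1/1.1214 = 0.8917

0.892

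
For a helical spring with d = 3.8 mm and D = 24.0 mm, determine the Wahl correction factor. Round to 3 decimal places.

1.238

C = D/d = 24.0/3.8 = 6.3158
K_W = (4C−1)/(4C−4) + 0.615/C = 24.263/21.263 + 0.0974 = 1.2385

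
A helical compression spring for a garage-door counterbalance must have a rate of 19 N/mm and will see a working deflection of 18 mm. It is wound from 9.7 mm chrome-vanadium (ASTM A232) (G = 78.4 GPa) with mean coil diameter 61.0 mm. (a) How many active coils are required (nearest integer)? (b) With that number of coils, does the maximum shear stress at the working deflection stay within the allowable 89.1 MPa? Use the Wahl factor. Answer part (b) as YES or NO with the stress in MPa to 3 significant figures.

N_a = Gd⁴/(8D³k) = (78.4×10³)(9.7⁴)/(8·61.0³·19) = 20.12 → N_a = 20
Actual rate k = Gd⁴/(8D³·20) = 19.111 N/mm
Working load F = kδ = 19.111·18 = 344.01 N
C = 61.0/9.7 = 6.2887; K_W = (4C−1)/(4C−4)+0.615/C = 1.2396
τ_max = K_W·8FD/(πd³) = 1.2396·58.549 = 72.578 MPa
τ_max ≤ 89.1 MPa → acceptable

(a) 20 coils; (b) YES, τ_max = 72.6 MPa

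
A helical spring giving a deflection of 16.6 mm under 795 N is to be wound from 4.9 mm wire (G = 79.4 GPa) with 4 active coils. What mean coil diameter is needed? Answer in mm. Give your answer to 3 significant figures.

31.0 mm

Required rate k = F/δ = 795/16.6 = 47.892 N/mm
D = (Gd⁴/(8N_a·k))^(1/3) = (79.4×10³·4.9⁴/(8·4·47.892))^(1/3)
  = (29867.3)^(1/3) = 31.0264 mm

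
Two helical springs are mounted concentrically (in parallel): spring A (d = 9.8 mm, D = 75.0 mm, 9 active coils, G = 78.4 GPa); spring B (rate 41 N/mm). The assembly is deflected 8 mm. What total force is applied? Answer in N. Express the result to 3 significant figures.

k_A = Gd⁴/(8D³N_a) = (78.4×10³)(9.8⁴)/(8·75.0³·9) = 23.807 N/mm
Parallel: k_eq = 23.807 + 41 = 64.807 N/mm
F = k_eq·δ = 64.807·8 = 518.46 N

518 N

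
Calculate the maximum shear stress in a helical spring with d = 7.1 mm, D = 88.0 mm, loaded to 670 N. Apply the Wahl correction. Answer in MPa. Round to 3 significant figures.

468 MPa

Spring index C = D/d = 88.0/7.1 = 12.3944
K_W = (4C−1)/(4C−4) + 0.615/C = 48.577/45.577 + 0.0496 = 1.1154
τ₀ = 8FD/(πd³) = 8·670·88.0/(π·7.1³) = 471680/1124.4 = 419.49 MPa
τ_max = K·τ₀ = 1.1154 × 419.49 = 467.92 MPa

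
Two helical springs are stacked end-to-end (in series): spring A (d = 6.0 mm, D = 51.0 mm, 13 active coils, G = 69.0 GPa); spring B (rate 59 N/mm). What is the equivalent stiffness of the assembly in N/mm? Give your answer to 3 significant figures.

5.84 N/mm

k_A = Gd⁴/(8D³N_a) = (69.0×10³)(6.0⁴)/(8·51.0³·13) = 6.482 N/mm
Series: 1/k_eq = 1/6.482 + 1/59 = 0.17122; k_eq = 5.8404 N/mm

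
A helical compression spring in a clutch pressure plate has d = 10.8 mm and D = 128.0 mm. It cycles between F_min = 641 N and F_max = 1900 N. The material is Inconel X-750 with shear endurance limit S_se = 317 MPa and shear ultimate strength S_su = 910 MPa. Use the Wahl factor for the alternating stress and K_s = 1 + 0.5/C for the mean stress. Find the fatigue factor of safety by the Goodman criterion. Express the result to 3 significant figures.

C = D/d = 128.0/10.8 = 11.8519; K_W = (4C−1)/(4C−4)+0.615/C = 1.1210; K_s = 1+0.5/C = 1.0422
F_a = (F_max−F_min)/2 = 629.5 N; F_m = (F_max+F_min)/2 = 1270.5 N
τ_a = K_W·8F_aD/(πd³) = 1.1210 × 162.88 = 182.59 MPa
τ_m = K_s·8F_mD/(πd³) = 1.0422 × 328.74 = 342.61 MPa
Goodman: 1/n_f = τ_a/S_se + τ_m/S_su = 182.59/317 + 342.61/910 = 0.57600 + 0.37649 = 0.95249
n_f = 1/0.95249 = 1.05

1.05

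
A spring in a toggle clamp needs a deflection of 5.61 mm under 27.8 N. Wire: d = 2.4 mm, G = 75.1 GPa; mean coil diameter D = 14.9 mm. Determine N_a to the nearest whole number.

Required rate k = F/δ = 27.8/5.61 = 4.9554 N/mm
N_a = Gd⁴/(8D³k) = (75.1×10³ × 2.4⁴)/(8 × 14.9³ × 4.9554)
    = 2.49164e+06 / 131139 = 19 → 19 coils

19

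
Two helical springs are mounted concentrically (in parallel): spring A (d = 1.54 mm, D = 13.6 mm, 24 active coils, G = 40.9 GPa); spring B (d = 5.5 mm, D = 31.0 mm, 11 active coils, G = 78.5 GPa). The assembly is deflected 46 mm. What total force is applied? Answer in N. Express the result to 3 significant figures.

k_A = Gd⁴/(8D³N_a) = (40.9×10³)(1.54⁴)/(8·13.6³·24) = 0.47631 N/mm
k_B = Gd⁴/(8D³N_a) = (78.5×10³)(5.5⁴)/(8·31.0³·11) = 27.4 N/mm
Parallel: k_eq = 0.47631 + 27.4 = 27.876 N/mm
F = k_eq·δ = 27.876·46 = 1282.3 N

1280 N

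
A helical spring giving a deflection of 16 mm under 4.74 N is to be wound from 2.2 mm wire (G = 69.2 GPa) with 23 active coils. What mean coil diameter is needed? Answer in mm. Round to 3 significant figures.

Required rate k = F/δ = 4.74/16 = 0.29625 N/mm
D = (Gd⁴/(8N_a·k))^(1/3) = (69.2×10³·2.2⁴/(8·23·0.29625))^(1/3)
  = (29738.6)^(1/3) = 30.9818 mm

31.0 mm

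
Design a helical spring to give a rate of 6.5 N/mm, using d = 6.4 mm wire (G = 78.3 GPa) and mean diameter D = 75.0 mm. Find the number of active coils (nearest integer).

6

N_a = Gd⁴/(8D³k) = (78.3×10³ × 6.4⁴)/(8 × 75.0³ × 6.5)
    = 1.31366e+08 / 2.19375e+07 = 5.988 → 6 coils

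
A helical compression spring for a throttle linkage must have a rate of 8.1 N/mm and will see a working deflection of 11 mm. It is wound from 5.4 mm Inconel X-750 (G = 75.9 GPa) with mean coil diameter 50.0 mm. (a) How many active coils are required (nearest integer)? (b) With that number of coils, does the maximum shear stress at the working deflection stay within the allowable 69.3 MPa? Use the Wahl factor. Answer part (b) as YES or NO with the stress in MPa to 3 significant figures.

N_a = Gd⁴/(8D³k) = (75.9×10³)(5.4⁴)/(8·50.0³·8.1) = 7.968 → N_a = 8
Actual rate k = Gd⁴/(8D³·8) = 8.0673 N/mm
Working load F = kδ = 8.0673·11 = 88.74 N
C = 50.0/5.4 = 9.2593; K_W = (4C−1)/(4C−4)+0.615/C = 1.1572
τ_max = K_W·8FD/(πd³) = 1.1572·71.754 = 83.036 MPa
τ_max > 69.3 MPa → exceeds allowable

(a) 8 coils; (b) NO, τ_max = 83.0 MPa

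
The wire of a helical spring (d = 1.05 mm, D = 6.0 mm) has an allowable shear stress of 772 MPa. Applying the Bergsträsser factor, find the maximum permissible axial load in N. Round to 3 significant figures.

46.7 N

C = D/d = 6.0/1.05 = 5.7143
K_B = (4C+2)/(4C−3) = 24.857/19.857 = 1.2518
τ_max = K·8FD/(πd³) → F_max = τ_allow·πd³/(8DK)
F_max = 772·π·1.05³/(8·6.0·1.2518) = 2807.6/60.086 = 46.726 N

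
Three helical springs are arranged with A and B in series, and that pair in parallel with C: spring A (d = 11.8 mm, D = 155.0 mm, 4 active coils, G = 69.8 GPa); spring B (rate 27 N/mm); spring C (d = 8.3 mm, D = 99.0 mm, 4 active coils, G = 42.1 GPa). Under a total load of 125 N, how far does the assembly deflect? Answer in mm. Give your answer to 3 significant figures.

8.66 mm

k_A = Gd⁴/(8D³N_a) = (69.8×10³)(11.8⁴)/(8·155.0³·4) = 11.356 N/mm
k_C = Gd⁴/(8D³N_a) = (42.1×10³)(8.3⁴)/(8·99.0³·4) = 6.4349 N/mm
Springs A,B series: k_AB = 1/(1/11.356+1/27) = 7.994 N/mm; parallel with C: k_eq = 7.994+6.4349 = 14.429 N/mm
δ = F/k_eq = 125/14.429 = 8.6632 mm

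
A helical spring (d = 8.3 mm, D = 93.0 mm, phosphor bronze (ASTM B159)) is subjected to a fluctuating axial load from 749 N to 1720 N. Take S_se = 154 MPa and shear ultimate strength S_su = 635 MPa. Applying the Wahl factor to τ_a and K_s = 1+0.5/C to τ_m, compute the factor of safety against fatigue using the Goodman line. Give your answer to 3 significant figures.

C = D/d = 93.0/8.3 = 11.2048; K_W = (4C−1)/(4C−4)+0.615/C = 1.1284; K_s = 1+0.5/C = 1.0446
F_a = (F_max−F_min)/2 = 485.5 N; F_m = (F_max+F_min)/2 = 1234.5 N
τ_a = K_W·8F_aD/(πd³) = 1.1284 × 201.08 = 226.9 MPa
τ_m = K_s·8F_mD/(πd³) = 1.0446 × 511.3 = 534.12 MPa
Goodman: 1/n_f = τ_a/S_se + τ_m/S_su = 226.9/154 + 534.12/635 = 1.47338 + 0.84114 = 2.3145
n_f = 1/2.3145 = 0.4321

0.432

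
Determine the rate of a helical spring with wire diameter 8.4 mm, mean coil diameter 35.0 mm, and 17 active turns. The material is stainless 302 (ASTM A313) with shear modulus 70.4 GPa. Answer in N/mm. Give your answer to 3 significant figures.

60.1 N/mm

k = Gd⁴/(8D³N_a) = (70.4×10³ × 8.4⁴) / (8 × 35.0³ × 17)
  = 3.50501e+08 / 5.831e+06 = 60.11 N/mm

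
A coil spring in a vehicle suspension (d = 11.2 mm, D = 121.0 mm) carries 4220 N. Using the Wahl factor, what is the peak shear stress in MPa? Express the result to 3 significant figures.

Spring index C = D/d = 121.0/11.2 = 10.8036
K_W = (4C−1)/(4C−4) + 0.615/C = 42.214/39.214 + 0.0569 = 1.1334
τ₀ = 8FD/(πd³) = 8·4220·121.0/(π·11.2³) = 4.08496e+06/4413.7 = 925.52 MPa
τ_max = K·τ₀ = 1.1334 × 925.52 = 1049 MPa

1050 MPa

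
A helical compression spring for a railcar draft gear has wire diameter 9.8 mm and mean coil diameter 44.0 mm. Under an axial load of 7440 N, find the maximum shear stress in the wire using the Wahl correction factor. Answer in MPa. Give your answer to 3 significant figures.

1200 MPa

Spring index C = D/d = 44.0/9.8 = 4.4898
K_W = (4C−1)/(4C−4) + 0.615/C = 16.959/13.959 + 0.1370 = 1.3519
τ₀ = 8FD/(πd³) = 8·7440·44.0/(π·9.8³) = 2.61888e+06/2956.8 = 885.7 MPa
τ_max = K·τ₀ = 1.3519 × 885.7 = 1197.4 MPa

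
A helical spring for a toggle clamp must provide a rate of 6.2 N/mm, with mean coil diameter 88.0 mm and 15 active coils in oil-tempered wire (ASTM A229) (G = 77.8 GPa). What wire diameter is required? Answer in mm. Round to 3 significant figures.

8.98 mm

d = (8D³N_a·k / G)^(1/4) = (8·88.0³·15·6.2 / (77.8×10³))^0.25
  = (6516.9)^0.25 = 8.9848 mm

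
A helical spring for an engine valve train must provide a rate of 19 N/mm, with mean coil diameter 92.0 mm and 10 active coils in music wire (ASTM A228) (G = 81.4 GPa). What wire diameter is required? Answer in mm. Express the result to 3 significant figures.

11.0 mm

d = (8D³N_a·k / G)^(1/4) = (8·92.0³·10·19 / (81.4×10³))^0.25
  = (14541)^0.25 = 10.9811 mm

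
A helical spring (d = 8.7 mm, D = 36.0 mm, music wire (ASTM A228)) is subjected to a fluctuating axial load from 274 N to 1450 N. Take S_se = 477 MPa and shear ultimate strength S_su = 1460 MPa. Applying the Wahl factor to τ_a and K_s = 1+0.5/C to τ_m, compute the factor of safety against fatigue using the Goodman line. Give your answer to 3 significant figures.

C = D/d = 36.0/8.7 = 4.1379; K_W = (4C−1)/(4C−4)+0.615/C = 1.3876; K_s = 1+0.5/C = 1.1208
F_a = (F_max−F_min)/2 = 588 N; F_m = (F_max+F_min)/2 = 862 N
τ_a = K_W·8F_aD/(πd³) = 1.3876 × 81.858 = 113.59 MPa
τ_m = K_s·8F_mD/(πd³) = 1.1208 × 120 = 134.5 MPa
Goodman: 1/n_f = τ_a/S_se + τ_m/S_su = 113.59/477 + 134.5/1460 = 0.23813 + 0.09213 = 0.33026
n_f = 1/0.33026 = 3.028

3.03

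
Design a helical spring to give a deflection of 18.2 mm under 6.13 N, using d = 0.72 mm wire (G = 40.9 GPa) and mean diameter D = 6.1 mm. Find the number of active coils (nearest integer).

Required rate k = F/δ = 6.13/18.2 = 0.33681 N/mm
N_a = Gd⁴/(8D³k) = (40.9×10³ × 0.72⁴)/(8 × 6.1³ × 0.33681)
    = 10991.4 / 611.602 = 17.97 → 18 coils

18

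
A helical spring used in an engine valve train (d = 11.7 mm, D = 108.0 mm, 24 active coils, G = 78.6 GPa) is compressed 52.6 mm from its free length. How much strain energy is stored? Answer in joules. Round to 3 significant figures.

k = Gd⁴/(8D³N_a) = (78.6×10³)(11.7⁴)/(8·108.0³·24) = 6.0897 N/mm
U = ½kδ² = 0.5 × 6.0897 × 52.6² = 8424.3 N·mm = 8.4243 J

8.42 J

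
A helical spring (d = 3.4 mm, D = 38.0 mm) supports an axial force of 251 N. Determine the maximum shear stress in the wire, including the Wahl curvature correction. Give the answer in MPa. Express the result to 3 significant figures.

Spring index C = D/d = 38.0/3.4 = 11.1765
K_W = (4C−1)/(4C−4) + 0.615/C = 43.706/40.706 + 0.0550 = 1.1287
τ₀ = 8FD/(πd³) = 8·251·38.0/(π·3.4³) = 76304/123.48 = 617.96 MPa
τ_max = K·τ₀ = 1.1287 × 617.96 = 697.51 MPa

698 MPa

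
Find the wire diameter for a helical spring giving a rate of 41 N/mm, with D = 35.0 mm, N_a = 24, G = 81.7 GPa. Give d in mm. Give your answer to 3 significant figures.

8.02 mm

d = (8D³N_a·k / G)^(1/4) = (8·35.0³·24·41 / (81.7×10³))^0.25
  = (4131.1)^0.25 = 8.0171 mm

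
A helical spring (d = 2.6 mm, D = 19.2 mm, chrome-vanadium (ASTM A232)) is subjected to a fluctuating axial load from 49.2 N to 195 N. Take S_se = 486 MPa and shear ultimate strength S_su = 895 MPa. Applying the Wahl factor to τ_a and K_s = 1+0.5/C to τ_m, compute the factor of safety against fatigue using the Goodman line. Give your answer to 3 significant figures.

1.10

C = D/d = 19.2/2.6 = 7.3846; K_W = (4C−1)/(4C−4)+0.615/C = 1.2008; K_s = 1+0.5/C = 1.0677
F_a = (F_max−F_min)/2 = 72.9 N; F_m = (F_max+F_min)/2 = 122.1 N
τ_a = K_W·8F_aD/(πd³) = 1.2008 × 202.79 = 243.5 MPa
τ_m = K_s·8F_mD/(πd³) = 1.0677 × 339.65 = 362.65 MPa
Goodman: 1/n_f = τ_a/S_se + τ_m/S_su = 243.5/486 + 362.65/895 = 0.50103 + 0.40520 = 0.90623
n_f = 1/0.90623 = 1.103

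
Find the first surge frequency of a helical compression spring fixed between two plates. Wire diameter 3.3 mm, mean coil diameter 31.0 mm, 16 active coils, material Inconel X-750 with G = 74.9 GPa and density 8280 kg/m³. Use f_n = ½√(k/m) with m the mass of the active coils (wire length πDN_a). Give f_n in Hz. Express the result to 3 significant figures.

72.6 Hz

k = Gd⁴/(8D³N_a) = (74.9×10³)(3.3⁴)/(8·31.0³·16) = 2.3294 N/mm = 2329.4 N/m
Wire length L = πDN_a = π·31.0·16 = 1558.2 mm
m = ρ·(πd²/4)·L = 8280 × 8.553×10⁻⁶ m² × 1.5582 m = 0.11035 kg
f_n = ½√(k/m) = 0.5·√(2329.4/0.11035) = 0.5·√(21109) = 72.644 Hz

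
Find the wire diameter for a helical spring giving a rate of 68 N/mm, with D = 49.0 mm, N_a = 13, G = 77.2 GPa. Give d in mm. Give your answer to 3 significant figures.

10.2 mm

d = (8D³N_a·k / G)^(1/4) = (8·49.0³·13·68 / (77.2×10³))^0.25
  = (10777)^0.25 = 10.1889 mm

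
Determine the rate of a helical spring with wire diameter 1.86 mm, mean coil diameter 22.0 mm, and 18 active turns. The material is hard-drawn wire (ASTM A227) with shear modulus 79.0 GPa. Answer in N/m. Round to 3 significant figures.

k = Gd⁴/(8D³N_a) = (79.0×10³ × 1.86⁴) / (8 × 22.0³ × 18)
  = 945538 / 1.53331e+06 = 0.61666 N/mm = 616.66 N/m

617 N/m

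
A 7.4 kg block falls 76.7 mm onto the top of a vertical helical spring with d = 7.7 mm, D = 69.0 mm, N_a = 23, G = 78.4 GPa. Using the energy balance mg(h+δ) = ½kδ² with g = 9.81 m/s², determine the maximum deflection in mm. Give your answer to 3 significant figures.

67.8 mm

k = Gd⁴/(8D³N_a) = (78.4×10³)(7.7⁴)/(8·69.0³·23) = 4.5595 N/mm
W = mg = 7.4 × 9.81 = 72.594 N
½kδ² − Wδ − Wh = 0 → δ = (W + √(W² + 2kWh))/k
δ = (72.594 + √(5269.9 + 50773.8))/4.5595 = (72.594 + 236.74)/4.5595 = 67.843 mm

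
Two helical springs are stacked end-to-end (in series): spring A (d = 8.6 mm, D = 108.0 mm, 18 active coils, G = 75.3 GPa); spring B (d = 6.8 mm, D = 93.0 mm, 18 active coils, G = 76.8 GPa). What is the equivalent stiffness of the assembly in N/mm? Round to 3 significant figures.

k_A = Gd⁴/(8D³N_a) = (75.3×10³)(8.6⁴)/(8·108.0³·18) = 2.2707 N/mm
k_B = Gd⁴/(8D³N_a) = (76.8×10³)(6.8⁴)/(8·93.0³·18) = 1.4177 N/mm
Series: 1/k_eq = 1/2.2707 + 1/1.4177 = 1.1458; k_eq = 0.87278 N/mm

0.873 N/mm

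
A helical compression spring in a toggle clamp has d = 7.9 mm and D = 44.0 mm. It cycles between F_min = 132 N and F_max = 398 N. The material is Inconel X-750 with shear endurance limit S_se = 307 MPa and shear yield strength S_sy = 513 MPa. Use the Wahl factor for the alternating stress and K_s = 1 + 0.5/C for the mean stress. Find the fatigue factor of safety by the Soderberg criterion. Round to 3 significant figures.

C = D/d = 44.0/7.9 = 5.5696; K_W = (4C−1)/(4C−4)+0.615/C = 1.2745; K_s = 1+0.5/C = 1.0898
F_a = (F_max−F_min)/2 = 133 N; F_m = (F_max+F_min)/2 = 265 N
τ_a = K_W·8F_aD/(πd³) = 1.2745 × 30.225 = 38.523 MPa
τ_m = K_s·8F_mD/(πd³) = 1.0898 × 60.222 = 65.629 MPa
Soderberg: 1/n_f = τ_a/S_se + τ_m/S_sy = 38.523/307 + 65.629/513 = 0.12548 + 0.12793 = 0.25341
n_f = 1/0.25341 = 3.946

3.95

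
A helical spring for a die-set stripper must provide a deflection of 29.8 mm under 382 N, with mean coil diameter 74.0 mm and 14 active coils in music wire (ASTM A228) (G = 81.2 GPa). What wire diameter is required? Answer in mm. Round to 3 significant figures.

9.20 mm

Required rate k = F/δ = 382/29.8 = 12.819 N/mm
d = (8D³N_a·k / G)^(1/4) = (8·74.0³·14·12.819 / (81.2×10³))^0.25
  = (7164.8)^0.25 = 9.2003 mm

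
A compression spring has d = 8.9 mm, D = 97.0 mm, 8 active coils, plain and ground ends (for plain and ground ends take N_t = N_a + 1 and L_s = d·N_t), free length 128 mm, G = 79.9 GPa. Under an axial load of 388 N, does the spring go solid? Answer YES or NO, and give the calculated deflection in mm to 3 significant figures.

NO, δ = 45.2 mm

k = Gd⁴/(8D³N_a) = (79.9×10³)(8.9⁴)/(8·97.0³·8) = 8.5825 N/mm
N_t = 9; L_s = 8.9·9 = 80.1 mm; δ_solid = L₀ − L_s = 128 − 80.1 = 47.9 mm
δ = F/k = 388/8.5825 = 45.208 mm
δ < δ_solid → spring does not go solid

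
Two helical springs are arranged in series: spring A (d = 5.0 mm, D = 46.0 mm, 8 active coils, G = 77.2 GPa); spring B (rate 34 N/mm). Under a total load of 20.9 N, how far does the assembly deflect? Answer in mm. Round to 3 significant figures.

k_A = Gd⁴/(8D³N_a) = (77.2×10³)(5.0⁴)/(8·46.0³·8) = 7.7454 N/mm
Series: 1/k_eq = 1/7.7454 + 1/34 = 0.15852; k_eq = 6.3083 N/mm
δ = F/k_eq = 20.9/6.3083 = 3.3131 mm

3.31 mm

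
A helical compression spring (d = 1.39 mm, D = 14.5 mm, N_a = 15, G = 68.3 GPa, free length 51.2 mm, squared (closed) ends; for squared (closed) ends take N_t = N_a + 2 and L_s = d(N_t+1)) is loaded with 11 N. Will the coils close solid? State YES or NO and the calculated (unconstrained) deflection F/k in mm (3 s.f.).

NO, δ = 15.8 mm

k = Gd⁴/(8D³N_a) = (68.3×10³)(1.39⁴)/(8·14.5³·15) = 0.69694 N/mm
N_t = 17; L_s = 1.39·18 = 25.02 mm; δ_solid = L₀ − L_s = 51.2 − 25.02 = 26.18 mm
δ = F/k = 11/0.69694 = 15.783 mm
δ < δ_solid → spring does not go solid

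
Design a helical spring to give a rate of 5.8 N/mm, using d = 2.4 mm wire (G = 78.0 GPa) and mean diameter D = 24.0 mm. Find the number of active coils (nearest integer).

4

N_a = Gd⁴/(8D³k) = (78.0×10³ × 2.4⁴)/(8 × 24.0³ × 5.8)
    = 2.58785e+06 / 641434 = 4.034 → 4 coils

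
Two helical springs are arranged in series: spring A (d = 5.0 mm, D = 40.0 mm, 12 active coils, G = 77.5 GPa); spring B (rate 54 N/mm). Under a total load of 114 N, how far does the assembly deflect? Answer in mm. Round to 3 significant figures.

16.6 mm

k_A = Gd⁴/(8D³N_a) = (77.5×10³)(5.0⁴)/(8·40.0³·12) = 7.8837 N/mm
Series: 1/k_eq = 1/7.8837 + 1/54 = 0.14536; k_eq = 6.8794 N/mm
δ = F/k_eq = 114/6.8794 = 16.571 mm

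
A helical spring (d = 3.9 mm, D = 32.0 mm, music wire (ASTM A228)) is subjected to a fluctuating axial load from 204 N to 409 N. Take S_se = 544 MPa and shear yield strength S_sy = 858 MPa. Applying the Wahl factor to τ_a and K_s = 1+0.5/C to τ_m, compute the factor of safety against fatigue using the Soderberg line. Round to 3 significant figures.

1.21

C = D/d = 32.0/3.9 = 8.2051; K_W = (4C−1)/(4C−4)+0.615/C = 1.1790; K_s = 1+0.5/C = 1.0609
F_a = (F_max−F_min)/2 = 102.5 N; F_m = (F_max+F_min)/2 = 306.5 N
τ_a = K_W·8F_aD/(πd³) = 1.1790 × 140.81 = 166.02 MPa
τ_m = K_s·8F_mD/(πd³) = 1.0609 × 421.04 = 446.7 MPa
Soderberg: 1/n_f = τ_a/S_se + τ_m/S_sy = 166.02/544 + 446.7/858 = 0.30518 + 0.52063 = 0.82581
n_f = 1/0.82581 = 1.211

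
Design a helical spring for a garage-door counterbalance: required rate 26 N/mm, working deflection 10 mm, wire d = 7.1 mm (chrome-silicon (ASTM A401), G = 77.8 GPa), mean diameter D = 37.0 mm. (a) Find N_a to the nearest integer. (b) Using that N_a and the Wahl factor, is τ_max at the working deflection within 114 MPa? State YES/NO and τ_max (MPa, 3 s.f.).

N_a = Gd⁴/(8D³k) = (77.8×10³)(7.1⁴)/(8·37.0³·26) = 18.76 → N_a = 19
Actual rate k = Gd⁴/(8D³·19) = 25.678 N/mm
Working load F = kδ = 25.678·10 = 256.78 N
C = 37.0/7.1 = 5.2113; K_W = (4C−1)/(4C−4)+0.615/C = 1.2961
τ_max = K_W·8FD/(πd³) = 1.2961·67.598 = 87.614 MPa
τ_max ≤ 114 MPa → acceptable

(a) 19 coils; (b) YES, τ_max = 87.6 MPa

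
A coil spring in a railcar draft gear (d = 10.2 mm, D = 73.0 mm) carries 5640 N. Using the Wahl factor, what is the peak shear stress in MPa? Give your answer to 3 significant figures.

1190 MPa

Spring index C = D/d = 73.0/10.2 = 7.1569
K_W = (4C−1)/(4C−4) + 0.615/C = 27.627/24.627 + 0.0859 = 1.2077
τ₀ = 8FD/(πd³) = 8·5640·73.0/(π·10.2³) = 3.29376e+06/3333.9 = 987.97 MPa
τ_max = K·τ₀ = 1.2077 × 987.97 = 1193.2 MPa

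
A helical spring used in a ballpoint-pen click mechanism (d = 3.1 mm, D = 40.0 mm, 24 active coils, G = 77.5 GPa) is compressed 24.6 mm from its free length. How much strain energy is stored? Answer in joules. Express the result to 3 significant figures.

0.176 J

k = Gd⁴/(8D³N_a) = (77.5×10³)(3.1⁴)/(8·40.0³·24) = 0.58246 N/mm
U = ½kδ² = 0.5 × 0.58246 × 24.6² = 176.24 N·mm = 0.17624 J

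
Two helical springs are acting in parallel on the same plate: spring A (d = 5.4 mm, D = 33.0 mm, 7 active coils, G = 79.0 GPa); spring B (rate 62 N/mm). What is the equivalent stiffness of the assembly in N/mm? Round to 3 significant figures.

k_A = Gd⁴/(8D³N_a) = (79.0×10³)(5.4⁴)/(8·33.0³·7) = 33.379 N/mm
Parallel: k_eq = 33.379 + 62 = 95.379 N/mm

95.4 N/mm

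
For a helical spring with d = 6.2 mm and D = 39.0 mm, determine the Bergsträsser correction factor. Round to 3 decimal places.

1.226

C = D/d = 39.0/6.2 = 6.2903
K_B = (4C+2)/(4C−3) = 27.161/22.161 = 1.2256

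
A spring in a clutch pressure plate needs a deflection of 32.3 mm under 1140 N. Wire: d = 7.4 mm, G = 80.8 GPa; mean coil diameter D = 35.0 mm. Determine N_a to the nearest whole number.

20

Required rate k = F/δ = 1140/32.3 = 35.294 N/mm
N_a = Gd⁴/(8D³k) = (80.8×10³ × 7.4⁴)/(8 × 35.0³ × 35.294)
    = 2.42292e+08 / 1.21059e+07 = 20.01 → 20 coils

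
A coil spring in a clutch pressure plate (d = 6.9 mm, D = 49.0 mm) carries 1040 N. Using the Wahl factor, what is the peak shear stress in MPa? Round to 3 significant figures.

478 MPa

Spring index C = D/d = 49.0/6.9 = 7.1014
K_W = (4C−1)/(4C−4) + 0.615/C = 27.406/24.406 + 0.0866 = 1.2095
τ₀ = 8FD/(πd³) = 8·1040·49.0/(π·6.9³) = 407680/1032 = 395.02 MPa
τ_max = K·τ₀ = 1.2095 × 395.02 = 477.79 MPa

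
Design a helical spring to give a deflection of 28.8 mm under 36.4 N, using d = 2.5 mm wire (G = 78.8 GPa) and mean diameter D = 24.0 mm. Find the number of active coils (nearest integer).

Required rate k = F/δ = 36.4/28.8 = 1.2639 N/mm
N_a = Gd⁴/(8D³k) = (78.8×10³ × 2.5⁴)/(8 × 24.0³ × 1.2639)
    = 3.07812e+06 / 139776 = 22.02 → 22 coils

22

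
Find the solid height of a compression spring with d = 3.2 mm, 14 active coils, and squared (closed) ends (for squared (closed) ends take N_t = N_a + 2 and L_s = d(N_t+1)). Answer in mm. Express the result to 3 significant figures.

squared (closed) ends: N_t = N_a + 2 = 14 + 2 = 16
L_s = d·(N_t+1) = 3.2 × 17 = 54.4 mm

54.4 mm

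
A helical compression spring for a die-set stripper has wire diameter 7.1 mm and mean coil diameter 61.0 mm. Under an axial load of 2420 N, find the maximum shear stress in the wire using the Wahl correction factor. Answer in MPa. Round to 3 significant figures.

1230 MPa

Spring index C = D/d = 61.0/7.1 = 8.5915
K_W = (4C−1)/(4C−4) + 0.615/C = 33.366/30.366 + 0.0716 = 1.1704
τ₀ = 8FD/(πd³) = 8·2420·61.0/(π·7.1³) = 1.18096e+06/1124.4 = 1050.3 MPa
τ_max = K·τ₀ = 1.1704 × 1050.3 = 1229.2 MPa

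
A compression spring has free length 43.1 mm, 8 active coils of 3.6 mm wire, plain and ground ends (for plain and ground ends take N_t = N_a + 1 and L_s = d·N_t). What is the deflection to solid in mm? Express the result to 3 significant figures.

10.7 mm

N_t = 9; L_s = 3.6·9 = 32.4 mm
δ_solid = L₀ − L_s = 43.1 − 32.4 = 10.7 mm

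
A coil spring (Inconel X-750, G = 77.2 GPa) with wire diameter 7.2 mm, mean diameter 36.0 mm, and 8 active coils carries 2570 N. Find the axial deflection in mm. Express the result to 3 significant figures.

37.0 mm

k = Gd⁴/(8D³N_a) = (77.2×10³)(7.2⁴)/(8·36.0³·8) = 69.48 N/mm
δ = F/k = 2570 / 69.48 = 36.989 mm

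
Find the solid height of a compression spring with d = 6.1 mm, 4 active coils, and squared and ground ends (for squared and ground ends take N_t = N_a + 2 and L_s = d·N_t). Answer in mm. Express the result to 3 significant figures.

36.6 mm

squared and ground ends: N_t = N_a + 2 = 4 + 2 = 6
L_s = d·N_t = 6.1 × 6 = 36.6 mm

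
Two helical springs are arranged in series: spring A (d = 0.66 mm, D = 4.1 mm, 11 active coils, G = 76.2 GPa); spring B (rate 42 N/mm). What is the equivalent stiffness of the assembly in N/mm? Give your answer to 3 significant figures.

2.26 N/mm

k_A = Gd⁴/(8D³N_a) = (76.2×10³)(0.66⁴)/(8·4.1³·11) = 2.3839 N/mm
Series: 1/k_eq = 1/2.3839 + 1/42 = 0.44328; k_eq = 2.2559 N/mm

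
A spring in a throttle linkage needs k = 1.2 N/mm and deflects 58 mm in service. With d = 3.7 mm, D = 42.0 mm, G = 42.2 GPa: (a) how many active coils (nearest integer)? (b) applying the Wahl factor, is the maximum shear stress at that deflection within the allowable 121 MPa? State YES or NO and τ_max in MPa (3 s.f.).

N_a = Gd⁴/(8D³k) = (42.2×10³)(3.7⁴)/(8·42.0³·1.2) = 11.12 → N_a = 11
Actual rate k = Gd⁴/(8D³·11) = 1.2131 N/mm
Working load F = kδ = 1.2131·58 = 70.359 N
C = 42.0/3.7 = 11.3514; K_W = (4C−1)/(4C−4)+0.615/C = 1.1266
τ_max = K_W·8FD/(πd³) = 1.1266·148.56 = 167.37 MPa
τ_max > 121 MPa → exceeds allowable

(a) 11 coils; (b) NO, τ_max = 167 MPa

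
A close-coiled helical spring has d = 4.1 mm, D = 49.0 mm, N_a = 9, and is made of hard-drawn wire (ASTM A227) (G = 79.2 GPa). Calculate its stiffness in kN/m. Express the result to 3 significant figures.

k = Gd⁴/(8D³N_a) = (79.2×10³ × 4.1⁴) / (8 × 49.0³ × 9)
  = 2.238e+07 / 8.47073e+06 = 2.642 N/mm

2.64 kN/m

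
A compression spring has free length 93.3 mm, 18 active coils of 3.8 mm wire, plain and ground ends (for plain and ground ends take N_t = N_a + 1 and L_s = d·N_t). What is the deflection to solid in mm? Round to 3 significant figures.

21.1 mm

N_t = 19; L_s = 3.8·19 = 72.2 mm
δ_solid = L₀ − L_s = 93.3 − 72.2 = 21.1 mm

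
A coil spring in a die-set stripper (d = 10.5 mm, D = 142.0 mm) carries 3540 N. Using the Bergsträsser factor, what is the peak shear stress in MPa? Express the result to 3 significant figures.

Spring index C = D/d = 142.0/10.5 = 13.5238
K_B = (4C+2)/(4C−3) = 56.095/51.095 = 1.0979
τ₀ = 8FD/(πd³) = 8·3540·142.0/(π·10.5³) = 4.02144e+06/3636.8 = 1105.8 MPa
τ_max = K·τ₀ = 1.0979 × 1105.8 = 1214 MPa

1210 MPa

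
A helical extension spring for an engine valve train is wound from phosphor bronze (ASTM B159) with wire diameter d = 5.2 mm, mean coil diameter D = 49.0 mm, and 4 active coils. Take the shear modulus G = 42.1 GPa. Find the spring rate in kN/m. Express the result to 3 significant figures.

k = Gd⁴/(8D³N_a) = (42.1×10³ × 5.2⁴) / (8 × 49.0³ × 4)
  = 3.07819e+07 / 3.76477e+06 = 8.1763 N/mm

8.18 kN/m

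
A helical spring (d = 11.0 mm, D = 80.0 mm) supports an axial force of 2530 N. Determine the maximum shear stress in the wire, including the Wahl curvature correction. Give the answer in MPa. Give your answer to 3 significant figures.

466 MPa

Spring index C = D/d = 80.0/11.0 = 7.2727
K_W = (4C−1)/(4C−4) + 0.615/C = 28.091/25.091 + 0.0846 = 1.2041
τ₀ = 8FD/(πd³) = 8·2530·80.0/(π·11.0³) = 1.6192e+06/4181.5 = 387.23 MPa
τ_max = K·τ₀ = 1.2041 × 387.23 = 466.28 MPa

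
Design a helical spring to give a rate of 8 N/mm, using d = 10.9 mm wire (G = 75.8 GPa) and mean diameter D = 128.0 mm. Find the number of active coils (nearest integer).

N_a = Gd⁴/(8D³k) = (75.8×10³ × 10.9⁴)/(8 × 128.0³ × 8)
    = 1.06998e+09 / 1.34218e+08 = 7.972 → 8 coils

8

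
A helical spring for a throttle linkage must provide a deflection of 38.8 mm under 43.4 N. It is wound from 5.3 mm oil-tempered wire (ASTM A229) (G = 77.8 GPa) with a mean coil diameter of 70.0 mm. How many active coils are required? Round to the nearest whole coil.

Required rate k = F/δ = 43.4/38.8 = 1.1186 N/mm
N_a = Gd⁴/(8D³k) = (77.8×10³ × 5.3⁴)/(8 × 70.0³ × 1.1186)
    = 6.13879e+07 / 3.06932e+06 = 20 → 20 coils

20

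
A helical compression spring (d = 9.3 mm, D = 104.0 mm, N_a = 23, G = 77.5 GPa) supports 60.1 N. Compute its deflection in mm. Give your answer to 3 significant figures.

k = Gd⁴/(8D³N_a) = (77.5×10³)(9.3⁴)/(8·104.0³·23) = 2.801 N/mm
δ = F/k = 60.1 / 2.801 = 21.456 mm

21.5 mm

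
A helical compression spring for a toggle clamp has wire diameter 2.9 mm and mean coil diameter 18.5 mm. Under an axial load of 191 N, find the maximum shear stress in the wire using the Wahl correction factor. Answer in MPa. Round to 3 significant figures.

Spring index C = D/d = 18.5/2.9 = 6.3793
K_W = (4C−1)/(4C−4) + 0.615/C = 24.517/21.517 + 0.0964 = 1.2358
τ₀ = 8FD/(πd³) = 8·191·18.5/(π·2.9³) = 28268/76.62 = 368.94 MPa
τ_max = K·τ₀ = 1.2358 × 368.94 = 455.94 MPa

456 MPa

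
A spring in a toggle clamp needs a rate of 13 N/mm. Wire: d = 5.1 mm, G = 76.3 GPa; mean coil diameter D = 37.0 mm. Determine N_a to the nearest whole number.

10

N_a = Gd⁴/(8D³k) = (76.3×10³ × 5.1⁴)/(8 × 37.0³ × 13)
    = 5.16185e+07 / 5.26791e+06 = 9.799 → 10 coils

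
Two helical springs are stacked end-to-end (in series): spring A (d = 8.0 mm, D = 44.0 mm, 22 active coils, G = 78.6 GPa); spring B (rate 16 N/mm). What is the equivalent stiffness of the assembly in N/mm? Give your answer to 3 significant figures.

9.17 N/mm

k_A = Gd⁴/(8D³N_a) = (78.6×10³)(8.0⁴)/(8·44.0³·22) = 21.474 N/mm
Series: 1/k_eq = 1/21.474 + 1/16 = 0.10907; k_eq = 9.1686 N/mm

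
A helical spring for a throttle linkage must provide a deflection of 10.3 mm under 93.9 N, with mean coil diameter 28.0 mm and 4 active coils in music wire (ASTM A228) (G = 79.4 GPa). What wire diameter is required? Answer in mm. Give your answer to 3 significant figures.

Required rate k = F/δ = 93.9/10.3 = 9.1165 N/mm
d = (8D³N_a·k / G)^(1/4) = (8·28.0³·4·9.1165 / (79.4×10³))^0.25
  = (80.655)^0.25 = 2.9968 mm

3.00 mm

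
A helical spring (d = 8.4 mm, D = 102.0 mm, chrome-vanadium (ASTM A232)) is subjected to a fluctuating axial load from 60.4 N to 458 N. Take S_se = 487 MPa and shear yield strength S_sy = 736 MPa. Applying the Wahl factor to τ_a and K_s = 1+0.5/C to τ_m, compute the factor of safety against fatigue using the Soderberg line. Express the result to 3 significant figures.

2.77

C = D/d = 102.0/8.4 = 12.1429; K_W = (4C−1)/(4C−4)+0.615/C = 1.1180; K_s = 1+0.5/C = 1.0412
F_a = (F_max−F_min)/2 = 198.8 N; F_m = (F_max+F_min)/2 = 259.2 N
τ_a = K_W·8F_aD/(πd³) = 1.1180 × 87.12 = 97.396 MPa
τ_m = K_s·8F_mD/(πd³) = 1.0412 × 113.59 = 118.27 MPa
Soderberg: 1/n_f = τ_a/S_se + τ_m/S_sy = 97.396/487 + 118.27/736 = 0.19999 + 0.16069 = 0.36068
n_f = 1/0.36068 = 2.773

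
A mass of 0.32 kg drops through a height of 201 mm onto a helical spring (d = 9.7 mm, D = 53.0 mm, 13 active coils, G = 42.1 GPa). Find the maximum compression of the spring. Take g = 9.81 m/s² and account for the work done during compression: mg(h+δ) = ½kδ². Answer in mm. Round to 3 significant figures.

k = Gd⁴/(8D³N_a) = (42.1×10³)(9.7⁴)/(8·53.0³·13) = 24.072 N/mm
W = mg = 0.32 × 9.81 = 3.1392 N
½kδ² − Wδ − Wh = 0 → δ = (W + √(W² + 2kWh))/k
δ = (3.1392 + √(9.8546 + 30377.6))/24.072 = (3.1392 + 174.32)/24.072 = 7.3721 mm

7.37 mm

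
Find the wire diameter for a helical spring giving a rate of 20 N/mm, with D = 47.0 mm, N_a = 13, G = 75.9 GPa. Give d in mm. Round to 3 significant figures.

7.30 mm

d = (8D³N_a·k / G)^(1/4) = (8·47.0³·13·20 / (75.9×10³))^0.25
  = (2845.2)^0.25 = 7.3035 mm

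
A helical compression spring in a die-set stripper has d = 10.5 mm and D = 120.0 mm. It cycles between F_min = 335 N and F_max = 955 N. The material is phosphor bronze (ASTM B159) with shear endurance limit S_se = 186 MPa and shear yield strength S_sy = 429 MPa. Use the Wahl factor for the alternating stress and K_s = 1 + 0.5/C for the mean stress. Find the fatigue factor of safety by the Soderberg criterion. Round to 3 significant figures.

C = D/d = 120.0/10.5 = 11.4286; K_W = (4C−1)/(4C−4)+0.615/C = 1.1257; K_s = 1+0.5/C = 1.0437
F_a = (F_max−F_min)/2 = 310 N; F_m = (F_max+F_min)/2 = 645 N
τ_a = K_W·8F_aD/(πd³) = 1.1257 × 81.83 = 92.119 MPa
τ_m = K_s·8F_mD/(πd³) = 1.0437 × 170.26 = 177.71 MPa
Soderberg: 1/n_f = τ_a/S_se + τ_m/S_sy = 92.119/186 + 177.71/429 = 0.49526 + 0.41424 = 0.9095
n_f = 1/0.9095 = 1.1

1.10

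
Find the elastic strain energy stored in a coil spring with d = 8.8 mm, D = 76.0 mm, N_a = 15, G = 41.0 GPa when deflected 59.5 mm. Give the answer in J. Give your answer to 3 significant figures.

k = Gd⁴/(8D³N_a) = (41.0×10³)(8.8⁴)/(8·76.0³·15) = 4.6676 N/mm
U = ½kδ² = 0.5 × 4.6676 × 59.5² = 8262.2 N·mm = 8.2622 J

8.26 J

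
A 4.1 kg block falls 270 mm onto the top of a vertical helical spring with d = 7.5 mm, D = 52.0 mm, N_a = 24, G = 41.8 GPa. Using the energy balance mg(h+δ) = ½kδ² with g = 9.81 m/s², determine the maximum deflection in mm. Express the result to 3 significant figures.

75.3 mm

k = Gd⁴/(8D³N_a) = (41.8×10³)(7.5⁴)/(8·52.0³·24) = 4.899 N/mm
W = mg = 4.1 × 9.81 = 40.221 N
½kδ² − Wδ − Wh = 0 → δ = (W + √(W² + 2kWh))/k
δ = (40.221 + √(1617.7 + 106404))/4.899 = (40.221 + 328.67)/4.899 = 75.298 mm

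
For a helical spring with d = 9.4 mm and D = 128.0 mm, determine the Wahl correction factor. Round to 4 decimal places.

1.1046

C = D/d = 128.0/9.4 = 13.6170
K_W = (4C−1)/(4C−4) + 0.615/C = 53.468/50.468 + 0.0452 = 1.1046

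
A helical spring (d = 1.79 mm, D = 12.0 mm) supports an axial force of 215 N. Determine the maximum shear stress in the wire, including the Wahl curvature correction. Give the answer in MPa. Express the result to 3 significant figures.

Spring index C = D/d = 12.0/1.79 = 6.7039
K_W = (4C−1)/(4C−4) + 0.615/C = 25.816/22.816 + 0.0917 = 1.2232
τ₀ = 8FD/(πd³) = 8·215·12.0/(π·1.79³) = 20640/18.018 = 1145.5 MPa
τ_max = K·τ₀ = 1.2232 × 1145.5 = 1401.2 MPa

1400 MPa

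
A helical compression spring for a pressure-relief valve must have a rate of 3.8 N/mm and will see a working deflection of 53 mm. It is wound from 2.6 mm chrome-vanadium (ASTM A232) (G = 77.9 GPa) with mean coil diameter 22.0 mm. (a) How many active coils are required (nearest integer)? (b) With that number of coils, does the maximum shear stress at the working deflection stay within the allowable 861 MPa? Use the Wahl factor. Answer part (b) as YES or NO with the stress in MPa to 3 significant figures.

(a) 11 coils; (b) YES, τ_max = 753 MPa

N_a = Gd⁴/(8D³k) = (77.9×10³)(2.6⁴)/(8·22.0³·3.8) = 11 → N_a = 11
Actual rate k = Gd⁴/(8D³·11) = 3.7991 N/mm
Working load F = kδ = 3.7991·53 = 201.35 N
C = 22.0/2.6 = 8.4615; K_W = (4C−1)/(4C−4)+0.615/C = 1.1732
τ_max = K_W·8FD/(πd³) = 1.1732·641.8 = 752.96 MPa
τ_max ≤ 861 MPa → acceptable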